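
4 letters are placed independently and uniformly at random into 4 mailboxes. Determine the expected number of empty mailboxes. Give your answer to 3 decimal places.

1.266

Let Xⱼ=1 if mailbox j is empty. P(Xⱼ=1) = ((4-1)/4)^4 = 81/256.
By linearity, E[#empty] = 4·81/256 = 81/64.
≈ 1.266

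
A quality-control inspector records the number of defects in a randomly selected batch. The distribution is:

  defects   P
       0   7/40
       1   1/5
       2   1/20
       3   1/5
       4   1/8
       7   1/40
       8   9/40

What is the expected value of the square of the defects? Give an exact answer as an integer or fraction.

E[X²] = (7/40)·0 + (1/5)·1 + (1/20)·4 + (1/5)·9 + (1/8)·16 + (1/40)·49 + (9/40)·64
     = 793/40

793/40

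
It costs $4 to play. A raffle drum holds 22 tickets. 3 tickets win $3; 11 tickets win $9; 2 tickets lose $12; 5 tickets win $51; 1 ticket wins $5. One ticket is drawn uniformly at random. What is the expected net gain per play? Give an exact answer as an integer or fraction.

128/11 dollars

E[payout] = (3/22)·3 + (11/22)·9 + (2/22)·(-12) + (5/22)·51 + (1/22)·5 = 172/11
Expected profit = 172/11 − 4 = 128/11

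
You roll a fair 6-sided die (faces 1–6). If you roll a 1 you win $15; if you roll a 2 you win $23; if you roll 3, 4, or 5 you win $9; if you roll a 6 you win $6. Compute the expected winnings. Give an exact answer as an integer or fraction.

E[payout] = (1/6)·6 + (1/2)·9 + (1/6)·15 + (1/6)·23 = 71/6

71/6 dollars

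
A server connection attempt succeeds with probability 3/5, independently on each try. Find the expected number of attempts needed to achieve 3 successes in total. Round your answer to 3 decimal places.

By linearity (sum of 3 independent geometric waits), E[trials] = 3/p = 3/(3/5) = 5.
≈ 5.000

5.000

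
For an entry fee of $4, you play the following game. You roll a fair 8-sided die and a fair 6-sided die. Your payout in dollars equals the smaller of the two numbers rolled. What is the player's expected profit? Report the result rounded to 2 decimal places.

Distribution of the smaller of the two numbers rolled: 1 w.p. 13/48, 2 w.p. 11/48, 3 w.p. 3/16, 4 w.p. 7/48, 5 w.p. 5/48, 6 w.p. 1/16
E[payout] = (13/48)·1 + (11/48)·2 + (3/16)·3 + (7/48)·4 + (5/48)·5 + (1/16)·6 = 133/48
Expected profit = 133/48 − 4 = -59/48 ≈ -$1.23

-$1.23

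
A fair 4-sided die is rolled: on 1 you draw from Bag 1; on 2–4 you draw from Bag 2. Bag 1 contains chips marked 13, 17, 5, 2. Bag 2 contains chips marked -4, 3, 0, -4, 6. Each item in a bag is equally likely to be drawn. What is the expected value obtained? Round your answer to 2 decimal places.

2.46

E[X | Bag 1] = (13 + 17 + 5 + 2)/4 = 37/4
E[X | Bag 2] = (-4 + 3 + 0 − 4 + 6)/5 = 1/5
E[X] = (1/4)·37/4 + (3/4)·1/5 = 197/80 ≈ 2.46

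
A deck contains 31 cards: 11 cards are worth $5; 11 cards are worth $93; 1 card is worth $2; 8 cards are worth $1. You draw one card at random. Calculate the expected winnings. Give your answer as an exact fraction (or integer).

E[payout] = (11/31)·5 + (11/31)·93 + (1/31)·2 + (8/31)·1 = 1088/31

1088/31 dollars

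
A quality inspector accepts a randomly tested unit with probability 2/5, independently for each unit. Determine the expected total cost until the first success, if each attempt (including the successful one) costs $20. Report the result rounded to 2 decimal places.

$50.00

E[#attempts] = 1/p = 5/2; E[cost] = 20·5/2 = 50.
≈ 50.00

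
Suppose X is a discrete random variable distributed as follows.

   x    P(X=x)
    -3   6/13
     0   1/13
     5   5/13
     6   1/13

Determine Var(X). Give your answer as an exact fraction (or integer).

202/13

E[X] = (6/13)·(-3) + (1/13)·0 + (5/13)·5 + (1/13)·6 = 1
E[X²] = (6/13)·9 + (1/13)·0 + (5/13)·25 + (1/13)·36 = 215/13
Var(X) = 215/13 − (1)² = 202/13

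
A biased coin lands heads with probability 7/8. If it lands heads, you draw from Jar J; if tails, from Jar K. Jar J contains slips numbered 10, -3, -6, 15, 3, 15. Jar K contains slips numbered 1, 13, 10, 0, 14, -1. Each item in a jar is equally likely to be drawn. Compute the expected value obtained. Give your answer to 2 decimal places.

5.73

E[X | Jar J] = (10 − 3 − 6 + 15 + 3 + 15)/6 = 17/3
E[X | Jar K] = (1 + 13 + 10 + 0 + 14 − 1)/6 = 37/6
E[X] = (7/8)·17/3 + (1/8)·37/6 = 275/48 ≈ 5.73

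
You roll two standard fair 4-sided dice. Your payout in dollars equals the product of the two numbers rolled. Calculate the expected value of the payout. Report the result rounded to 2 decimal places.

Distribution of the product of the two numbers rolled: 1 w.p. 1/16, 2 w.p. 1/8, 3 w.p. 1/8, 4 w.p. 3/16, 6 w.p. 1/8, 8 w.p. 1/8, …
E[payout] = (1/16)·1 + (1/8)·2 + (1/8)·3 + (3/16)·4 + (1/8)·6 + (1/8)·8 + (1/16)·9 + (1/8)·12 + (1/16)·16 = 25/4
≈ $6.25

$6.25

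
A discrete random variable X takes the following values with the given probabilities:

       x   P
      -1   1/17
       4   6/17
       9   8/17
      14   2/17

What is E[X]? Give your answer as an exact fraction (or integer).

123/17

E[X] = (1/17)·(-1) + (6/17)·4 + (8/17)·9 + (2/17)·14
     = 123/17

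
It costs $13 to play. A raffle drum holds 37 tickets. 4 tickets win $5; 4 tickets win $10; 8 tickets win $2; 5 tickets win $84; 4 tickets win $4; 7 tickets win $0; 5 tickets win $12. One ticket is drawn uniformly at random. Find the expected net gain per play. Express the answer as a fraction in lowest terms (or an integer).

91/37 dollars

E[payout] = (4/37)·5 + (4/37)·10 + (8/37)·2 + (5/37)·84 + (4/37)·4 + (7/37)·0 + (5/37)·12 = 572/37
Expected profit = 572/37 − 13 = 91/37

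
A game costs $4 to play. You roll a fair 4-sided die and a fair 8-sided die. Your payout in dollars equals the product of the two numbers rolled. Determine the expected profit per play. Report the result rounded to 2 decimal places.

$7.25

Distribution of the product of the two numbers rolled: 1 w.p. 1/32, 2 w.p. 1/16, 3 w.p. 1/16, 4 w.p. 3/32, 5 w.p. 1/32, 6 w.p. 3/32, …
E[payout] = (1/32)·1 + (1/16)·2 + (1/16)·3 + (3/32)·4 + (1/32)·5 + (3/32)·6 + (1/32)·7 + (3/32)·8 + (1/32)·9 + (1/32)·10 + (3/32)·12 + (1/32)·14 + (1/32)·15 + (1/16)·16 + (1/32)·18 + (1/32)·20 + (1/32)·21 + (1/16)·24 + (1/32)·28 + (1/32)·32 = 45/4
Expected profit = 45/4 − 4 = 29/4 ≈ $7.25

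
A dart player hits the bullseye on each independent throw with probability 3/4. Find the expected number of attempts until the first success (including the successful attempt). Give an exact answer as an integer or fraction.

For a geometric distribution, E[trials] = 1/p = 1/(3/4) = 4/3.

4/3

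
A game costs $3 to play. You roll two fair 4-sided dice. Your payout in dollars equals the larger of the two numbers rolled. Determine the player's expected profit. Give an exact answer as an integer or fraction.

Distribution of the larger of the two numbers rolled: 1 w.p. 1/16, 2 w.p. 3/16, 3 w.p. 5/16, 4 w.p. 7/16
E[payout] = (1/16)·1 + (3/16)·2 + (5/16)·3 + (7/16)·4 = 25/8
Expected profit = 25/8 − 3 = 1/8

1/8 dollars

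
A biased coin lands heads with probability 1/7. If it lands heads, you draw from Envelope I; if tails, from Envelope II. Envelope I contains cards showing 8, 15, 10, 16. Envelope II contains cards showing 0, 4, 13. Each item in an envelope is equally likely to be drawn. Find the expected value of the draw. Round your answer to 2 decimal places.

E[X | Envelope I] = (8 + 15 + 10 + 16)/4 = 49/4
E[X | Envelope II] = (0 + 4 + 13)/3 = 17/3
E[X] = (1/7)·49/4 + (6/7)·17/3 = 185/28 ≈ 6.61

6.61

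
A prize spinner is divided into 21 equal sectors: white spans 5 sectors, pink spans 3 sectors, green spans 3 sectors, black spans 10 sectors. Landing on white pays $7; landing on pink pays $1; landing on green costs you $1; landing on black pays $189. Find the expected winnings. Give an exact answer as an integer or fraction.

E[payout] = (5/21)·7 + (3/21)·1 + (3/21)·(-1) + (10/21)·189 = 275/3

275/3 dollars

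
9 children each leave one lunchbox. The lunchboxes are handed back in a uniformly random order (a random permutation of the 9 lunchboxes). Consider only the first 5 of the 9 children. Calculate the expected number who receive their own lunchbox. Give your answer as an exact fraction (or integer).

5/9

Let Xᵢ = 1 if person i gets their own lunchbox. For each i, P(Xᵢ=1) = 1/9.
By linearity of expectation, E[X₁+…+X_5] = 5·(1/9) = 5/9.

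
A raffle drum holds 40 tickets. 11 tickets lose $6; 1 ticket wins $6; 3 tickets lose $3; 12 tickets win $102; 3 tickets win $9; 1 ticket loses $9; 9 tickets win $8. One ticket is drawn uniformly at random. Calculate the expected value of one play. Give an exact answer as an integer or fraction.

249/8 dollars

E[payout] = (11/40)·(-6) + (1/40)·6 + (3/40)·(-3) + (12/40)·102 + (3/40)·9 + (1/40)·(-9) + (9/40)·8 = 249/8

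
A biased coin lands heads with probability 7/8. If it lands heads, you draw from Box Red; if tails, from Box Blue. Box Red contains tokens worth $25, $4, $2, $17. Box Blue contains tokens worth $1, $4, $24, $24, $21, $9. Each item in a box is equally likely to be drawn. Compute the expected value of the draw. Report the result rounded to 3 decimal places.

$12.229

E[X | Box Red] = (25 + 4 + 2 + 17)/4 = 12
E[X | Box Blue] = (1 + 4 + 24 + 24 + 21 + 9)/6 = 83/6
E[X] = (7/8)·12 + (1/8)·83/6 = 587/48 ≈ 12.229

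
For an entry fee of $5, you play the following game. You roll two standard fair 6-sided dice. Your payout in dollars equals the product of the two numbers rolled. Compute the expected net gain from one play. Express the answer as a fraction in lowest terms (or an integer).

Distribution of the product of the two numbers rolled: 1 w.p. 1/36, 2 w.p. 1/18, 3 w.p. 1/18, 4 w.p. 1/12, 5 w.p. 1/18, 6 w.p. 1/9, …
E[payout] = (1/36)·1 + (1/18)·2 + (1/18)·3 + (1/12)·4 + (1/18)·5 + (1/9)·6 + (1/18)·8 + (1/36)·9 + (1/18)·10 + (1/9)·12 + (1/18)·15 + (1/36)·16 + (1/18)·18 + (1/18)·20 + (1/18)·24 + (1/36)·25 + (1/18)·30 + (1/36)·36 = 49/4
Expected profit = 49/4 − 5 = 29/4

29/4 dollars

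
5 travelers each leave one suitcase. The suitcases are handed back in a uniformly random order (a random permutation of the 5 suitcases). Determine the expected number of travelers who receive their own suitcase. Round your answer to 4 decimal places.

Let Xᵢ = 1 if person i gets their own suitcase. For each i, P(Xᵢ=1) = 1/5.
By linearity of expectation, E[X₁+…+X_5] = 5·(1/5) = 1.
≈ 1.0000

1.0000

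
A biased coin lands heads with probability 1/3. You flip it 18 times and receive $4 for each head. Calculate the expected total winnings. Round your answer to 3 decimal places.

$24.000

E[#heads] = 18·1/3 = 6 (linearity over flips).
E[winnings] = 4·6 = 24.
≈ 24.000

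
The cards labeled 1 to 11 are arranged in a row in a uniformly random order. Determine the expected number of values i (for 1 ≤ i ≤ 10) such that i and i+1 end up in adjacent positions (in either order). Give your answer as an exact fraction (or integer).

For each i ∈ {1,…,10}, let Xᵢ = 1 if i and i+1 are adjacent. P(Xᵢ=1) = 2·(11−1)!/11! = 2/11.
By linearity, E[ΣXᵢ] = (10)·(2/11) = 20/11.

20/11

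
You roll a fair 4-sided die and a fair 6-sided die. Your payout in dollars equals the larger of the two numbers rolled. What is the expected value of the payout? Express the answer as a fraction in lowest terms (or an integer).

47/12 dollars

Distribution of the larger of the two numbers rolled: 1 w.p. 1/24, 2 w.p. 1/8, 3 w.p. 5/24, 4 w.p. 7/24, 5 w.p. 1/6, 6 w.p. 1/6
E[payout] = (1/24)·1 + (1/8)·2 + (5/24)·3 + (7/24)·4 + (1/6)·5 + (1/6)·6 = 47/12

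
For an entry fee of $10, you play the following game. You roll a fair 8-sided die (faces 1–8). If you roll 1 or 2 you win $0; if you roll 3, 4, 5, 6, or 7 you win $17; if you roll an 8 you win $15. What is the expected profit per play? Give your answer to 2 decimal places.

E[payout] = (1/4)·0 + (1/8)·15 + (5/8)·17 = 25/2
Expected profit = 25/2 − 10 = 5/2 ≈ $2.50

$2.50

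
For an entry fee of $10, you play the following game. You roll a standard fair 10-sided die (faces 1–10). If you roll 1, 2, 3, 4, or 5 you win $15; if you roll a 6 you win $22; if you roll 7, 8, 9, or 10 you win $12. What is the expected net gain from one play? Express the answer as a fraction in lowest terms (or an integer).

9/2 dollars

E[payout] = (2/5)·12 + (1/2)·15 + (1/10)·22 = 29/2
Expected profit = 29/2 − 10 = 9/2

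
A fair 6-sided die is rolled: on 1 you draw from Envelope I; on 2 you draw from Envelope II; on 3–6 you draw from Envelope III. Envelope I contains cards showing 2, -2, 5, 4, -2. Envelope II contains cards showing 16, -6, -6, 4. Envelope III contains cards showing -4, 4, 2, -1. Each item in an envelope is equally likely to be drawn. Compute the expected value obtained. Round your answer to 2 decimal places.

0.73

E[X | Envelope I] = (2 − 2 + 5 + 4 − 2)/5 = 7/5
E[X | Envelope II] = (16 − 6 − 6 + 4)/4 = 2
E[X | Envelope III] = (-4 + 4 + 2 − 1)/4 = 1/4
E[X] = (1/6)·7/5 + (1/6)·2 + (2/3)·1/4 = 11/15 ≈ 0.73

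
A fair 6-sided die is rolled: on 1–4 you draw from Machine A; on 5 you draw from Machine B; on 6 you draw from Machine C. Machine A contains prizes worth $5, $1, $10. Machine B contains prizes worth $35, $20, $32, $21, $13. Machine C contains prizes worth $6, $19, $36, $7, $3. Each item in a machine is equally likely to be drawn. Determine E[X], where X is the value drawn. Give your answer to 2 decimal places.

E[X | Machine A] = (5 + 1 + 10)/3 = 16/3
E[X | Machine B] = (35 + 20 + 32 + 21 + 13)/5 = 121/5
E[X | Machine C] = (6 + 19 + 36 + 7 + 3)/5 = 71/5
E[X] = (2/3)·16/3 + (1/6)·121/5 + (1/6)·71/5 = 448/45 ≈ 9.96

$9.96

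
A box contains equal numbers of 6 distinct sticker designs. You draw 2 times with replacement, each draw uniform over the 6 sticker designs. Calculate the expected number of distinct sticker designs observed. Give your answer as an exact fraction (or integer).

11/6

Let Xⱼ=1 if type j appears at least once. P(Xⱼ=1) = 1 − ((6−1)/6)^2 = 11/36.
E[#distinct] = 6·11/36 = 11/6.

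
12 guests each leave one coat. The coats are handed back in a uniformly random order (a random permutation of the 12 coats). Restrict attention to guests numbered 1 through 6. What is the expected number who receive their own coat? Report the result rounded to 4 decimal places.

Let Xᵢ = 1 if person i gets their own coat. For each i, P(Xᵢ=1) = 1/12.
By linearity of expectation, E[X₁+…+X_6] = 6·(1/12) = 1/2.
≈ 0.5000

0.5000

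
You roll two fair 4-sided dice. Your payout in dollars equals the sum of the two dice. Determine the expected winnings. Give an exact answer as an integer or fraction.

$5

Distribution of the sum of the two dice: 2 w.p. 1/16, 3 w.p. 1/8, 4 w.p. 3/16, 5 w.p. 1/4, 6 w.p. 3/16, 7 w.p. 1/8, …
E[payout] = (1/16)·2 + (1/8)·3 + (3/16)·4 + (1/4)·5 + (3/16)·6 + (1/8)·7 + (1/16)·8 = 5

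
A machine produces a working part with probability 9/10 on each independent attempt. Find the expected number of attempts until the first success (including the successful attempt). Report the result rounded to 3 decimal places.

1.111

For a geometric distribution, E[trials] = 1/p = 1/(9/10) = 10/9.
≈ 1.111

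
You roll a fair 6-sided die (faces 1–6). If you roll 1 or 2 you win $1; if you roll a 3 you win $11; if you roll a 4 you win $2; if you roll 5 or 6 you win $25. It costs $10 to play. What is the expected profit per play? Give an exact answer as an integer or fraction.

5/6 dollars

E[payout] = (1/3)·1 + (1/6)·2 + (1/6)·11 + (1/3)·25 = 65/6
Expected profit = 65/6 − 10 = 5/6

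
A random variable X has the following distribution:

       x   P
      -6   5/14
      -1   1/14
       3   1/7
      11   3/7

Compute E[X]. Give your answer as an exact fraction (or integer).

E[X] = (5/14)·(-6) + (1/14)·(-1) + (1/7)·3 + (3/7)·11
     = 41/14

41/14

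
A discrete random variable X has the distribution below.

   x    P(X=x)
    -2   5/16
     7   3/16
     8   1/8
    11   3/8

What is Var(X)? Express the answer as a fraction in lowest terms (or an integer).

7687/256

E[X] = (5/16)·(-2) + (3/16)·7 + (1/8)·8 + (3/8)·11 = 93/16
E[X²] = (5/16)·4 + (3/16)·49 + (1/8)·64 + (3/8)·121 = 1021/16
Var(X) = 1021/16 − (93/16)² = 7687/256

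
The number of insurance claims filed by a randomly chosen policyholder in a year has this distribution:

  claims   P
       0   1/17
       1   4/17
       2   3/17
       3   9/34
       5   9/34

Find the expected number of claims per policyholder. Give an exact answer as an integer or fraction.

E[X] = (1/17)·0 + (4/17)·1 + (3/17)·2 + (9/34)·3 + (9/34)·5
     = 46/17

46/17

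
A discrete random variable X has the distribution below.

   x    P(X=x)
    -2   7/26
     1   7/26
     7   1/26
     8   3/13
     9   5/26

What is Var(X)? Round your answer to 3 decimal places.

20.783

E[X] = (7/26)·(-2) + (7/26)·1 + (1/26)·7 + (3/13)·8 + (5/26)·9 = 93/26
E[X²] = (7/26)·4 + (7/26)·1 + (1/26)·49 + (3/13)·64 + (5/26)·81 = 873/26
Var(X) = 873/26 − (93/26)² = 14049/676 ≈ 20.783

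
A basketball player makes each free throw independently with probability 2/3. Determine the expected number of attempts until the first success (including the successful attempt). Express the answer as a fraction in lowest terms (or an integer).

For a geometric distribution, E[trials] = 1/p = 1/(2/3) = 3/2.

3/2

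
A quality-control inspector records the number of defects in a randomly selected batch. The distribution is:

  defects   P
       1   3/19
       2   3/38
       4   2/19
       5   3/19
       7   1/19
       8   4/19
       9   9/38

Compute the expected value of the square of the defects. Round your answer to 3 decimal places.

41.342

E[X²] = (3/19)·1 + (3/38)·4 + (2/19)·16 + (3/19)·25 + (1/19)·49 + (4/19)·64 + (9/38)·81
     = 1571/38 ≈ 41.342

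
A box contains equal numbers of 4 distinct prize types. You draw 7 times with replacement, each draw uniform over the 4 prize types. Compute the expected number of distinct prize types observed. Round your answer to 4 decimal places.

Let Xⱼ=1 if type j appears at least once. P(Xⱼ=1) = 1 − ((4−1)/4)^7 = 14197/16384.
E[#distinct] = 4·14197/16384 = 14197/4096.
≈ 3.4661

3.4661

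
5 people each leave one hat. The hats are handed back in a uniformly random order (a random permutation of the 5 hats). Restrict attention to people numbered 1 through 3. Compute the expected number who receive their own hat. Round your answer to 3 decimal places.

0.600

Let Xᵢ = 1 if person i gets their own hat. For each i, P(Xᵢ=1) = 1/5.
By linearity of expectation, E[X₁+…+X_3] = 3·(1/5) = 3/5.
≈ 0.600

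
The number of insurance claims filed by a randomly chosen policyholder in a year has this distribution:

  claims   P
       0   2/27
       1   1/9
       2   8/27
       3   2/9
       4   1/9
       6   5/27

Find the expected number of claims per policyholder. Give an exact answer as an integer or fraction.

79/27

E[X] = (2/27)·0 + (1/9)·1 + (8/27)·2 + (2/9)·3 + (1/9)·4 + (5/27)·6
     = 79/27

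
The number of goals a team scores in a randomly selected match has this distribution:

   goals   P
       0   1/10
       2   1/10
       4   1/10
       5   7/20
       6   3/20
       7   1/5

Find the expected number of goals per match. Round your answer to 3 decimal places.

4.650

E[X] = (1/10)·0 + (1/10)·2 + (1/10)·4 + (7/20)·5 + (3/20)·6 + (1/5)·7
     = 93/20 ≈ 4.650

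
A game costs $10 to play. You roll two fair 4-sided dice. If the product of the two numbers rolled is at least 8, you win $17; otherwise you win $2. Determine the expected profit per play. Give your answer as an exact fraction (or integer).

E[payout] = (5/8)·2 + (3/8)·17 = 61/8
Expected profit = 61/8 − 10 = -19/8

-19/8 dollars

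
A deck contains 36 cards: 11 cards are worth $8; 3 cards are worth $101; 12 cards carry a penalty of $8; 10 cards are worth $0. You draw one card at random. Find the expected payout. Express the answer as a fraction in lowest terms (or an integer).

295/36 dollars

E[payout] = (11/36)·8 + (3/36)·101 + (12/36)·(-8) + (10/36)·0 = 295/36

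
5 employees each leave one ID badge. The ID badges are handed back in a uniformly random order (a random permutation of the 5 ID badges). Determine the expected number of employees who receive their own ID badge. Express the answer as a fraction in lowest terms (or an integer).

Let Xᵢ = 1 if person i gets their own ID badge. For each i, P(Xᵢ=1) = 1/5.
By linearity of expectation, E[X₁+…+X_5] = 5·(1/5) = 1.

1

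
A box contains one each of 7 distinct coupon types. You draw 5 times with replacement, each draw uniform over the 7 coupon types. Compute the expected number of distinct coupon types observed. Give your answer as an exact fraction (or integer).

9031/2401

Let Xⱼ=1 if type j appears at least once. P(Xⱼ=1) = 1 − ((7−1)/7)^5 = 9031/16807.
E[#distinct] = 7·9031/16807 = 9031/2401.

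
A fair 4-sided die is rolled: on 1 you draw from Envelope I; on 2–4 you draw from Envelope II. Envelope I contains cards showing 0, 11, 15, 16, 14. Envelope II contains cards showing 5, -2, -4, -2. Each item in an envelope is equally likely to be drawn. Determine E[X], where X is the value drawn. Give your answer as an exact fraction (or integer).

E[X | Envelope I] = (0 + 11 + 15 + 16 + 14)/5 = 56/5
E[X | Envelope II] = (5 − 2 − 4 − 2)/4 = -3/4
E[X] = (1/4)·56/5 + (3/4)·(-3/4) = 179/80

179/80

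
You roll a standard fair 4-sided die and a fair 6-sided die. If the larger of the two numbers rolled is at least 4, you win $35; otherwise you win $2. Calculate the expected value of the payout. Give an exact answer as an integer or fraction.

E[payout] = (3/8)·2 + (5/8)·35 = 181/8

181/8 dollars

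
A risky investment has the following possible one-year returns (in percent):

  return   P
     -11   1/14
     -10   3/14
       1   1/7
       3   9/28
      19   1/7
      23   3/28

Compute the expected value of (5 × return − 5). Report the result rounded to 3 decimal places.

E[5x-5] = (1/14)·(-60) + (3/14)·(-55) + (1/7)·0 + (9/28)·10 + (1/7)·90 + (3/28)·110
     = 165/14 ≈ 11.786

11.786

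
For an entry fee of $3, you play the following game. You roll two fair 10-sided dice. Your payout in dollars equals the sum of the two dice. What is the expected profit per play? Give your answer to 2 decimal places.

$8.00

Distribution of the sum of the two dice: 2 w.p. 1/100, 3 w.p. 1/50, 4 w.p. 3/100, 5 w.p. 1/25, 6 w.p. 1/20, 7 w.p. 3/50, …
E[payout] = (1/100)·2 + (1/50)·3 + (3/100)·4 + (1/25)·5 + (1/20)·6 + (3/50)·7 + (7/100)·8 + (2/25)·9 + (9/100)·10 + (1/10)·11 + (9/100)·12 + (2/25)·13 + (7/100)·14 + (3/50)·15 + (1/20)·16 + (1/25)·17 + (3/100)·18 + (1/50)·19 + (1/100)·20 = 11
Expected profit = 11 − 3 = 8 ≈ $8.00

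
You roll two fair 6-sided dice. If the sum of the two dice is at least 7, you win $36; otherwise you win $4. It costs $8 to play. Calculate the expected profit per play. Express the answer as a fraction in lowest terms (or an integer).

E[payout] = (5/12)·4 + (7/12)·36 = 68/3
Expected profit = 68/3 − 8 = 44/3

44/3 dollars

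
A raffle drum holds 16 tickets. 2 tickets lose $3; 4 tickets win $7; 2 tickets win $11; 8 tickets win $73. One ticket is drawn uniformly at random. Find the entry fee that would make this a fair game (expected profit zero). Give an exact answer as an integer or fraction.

157/4 dollars

E[payout] = (2/16)·(-3) + (4/16)·7 + (2/16)·11 + (8/16)·73 = 157/4
Fair fee = E[payout] = 157/4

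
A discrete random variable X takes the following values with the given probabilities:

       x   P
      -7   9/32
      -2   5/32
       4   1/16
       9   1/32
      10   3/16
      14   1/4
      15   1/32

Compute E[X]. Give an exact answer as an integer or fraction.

E[X] = (9/32)·(-7) + (5/32)·(-2) + (1/16)·4 + (1/32)·9 + (3/16)·10 + (1/4)·14 + (1/32)·15
     = 131/32

131/32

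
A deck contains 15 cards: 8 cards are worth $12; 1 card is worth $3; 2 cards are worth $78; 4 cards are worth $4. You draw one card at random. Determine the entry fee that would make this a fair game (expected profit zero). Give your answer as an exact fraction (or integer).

E[payout] = (8/15)·12 + (1/15)·3 + (2/15)·78 + (4/15)·4 = 271/15
Fair fee = E[payout] = 271/15

271/15 dollars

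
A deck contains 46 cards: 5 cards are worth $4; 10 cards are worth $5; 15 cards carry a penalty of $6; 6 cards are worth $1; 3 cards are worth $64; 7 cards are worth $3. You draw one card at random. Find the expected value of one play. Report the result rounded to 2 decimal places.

$4.33

E[payout] = (5/46)·4 + (10/46)·5 + (15/46)·(-6) + (6/46)·1 + (3/46)·64 + (7/46)·3 = 199/46
≈ $4.33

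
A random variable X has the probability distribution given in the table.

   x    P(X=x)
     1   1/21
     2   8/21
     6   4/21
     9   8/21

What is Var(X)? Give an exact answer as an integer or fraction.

4556/441

E[X] = (1/21)·1 + (8/21)·2 + (4/21)·6 + (8/21)·9 = 113/21
E[X²] = (1/21)·1 + (8/21)·4 + (4/21)·36 + (8/21)·81 = 275/7
Var(X) = 275/7 − (113/21)² = 4556/441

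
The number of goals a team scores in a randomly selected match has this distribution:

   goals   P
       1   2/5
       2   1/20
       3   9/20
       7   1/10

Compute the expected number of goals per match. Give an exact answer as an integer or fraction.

51/20

E[X] = (2/5)·1 + (1/20)·2 + (9/20)·3 + (1/10)·7
     = 51/20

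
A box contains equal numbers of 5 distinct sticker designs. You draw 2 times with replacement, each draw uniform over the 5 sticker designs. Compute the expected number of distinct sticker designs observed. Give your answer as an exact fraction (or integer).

9/5

Let Xⱼ=1 if type j appears at least once. P(Xⱼ=1) = 1 − ((5−1)/5)^2 = 9/25.
E[#distinct] = 5·9/25 = 9/5.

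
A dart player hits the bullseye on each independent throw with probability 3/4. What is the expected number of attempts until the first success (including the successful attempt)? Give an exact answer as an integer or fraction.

For a geometric distribution, E[trials] = 1/p = 1/(3/4) = 4/3.

4/3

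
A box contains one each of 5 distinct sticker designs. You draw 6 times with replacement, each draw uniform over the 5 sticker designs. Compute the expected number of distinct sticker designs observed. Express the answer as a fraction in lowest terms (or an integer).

11529/3125

Let Xⱼ=1 if type j appears at least once. P(Xⱼ=1) = 1 − ((5−1)/5)^6 = 11529/15625.
E[#distinct] = 5·11529/15625 = 11529/3125.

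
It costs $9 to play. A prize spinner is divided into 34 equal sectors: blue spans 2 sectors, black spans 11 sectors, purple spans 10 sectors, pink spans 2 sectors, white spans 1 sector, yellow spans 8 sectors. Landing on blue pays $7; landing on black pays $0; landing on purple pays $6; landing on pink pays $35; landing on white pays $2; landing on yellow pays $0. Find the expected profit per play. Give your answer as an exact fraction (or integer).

-80/17 dollars

E[payout] = (2/34)·7 + (11/34)·0 + (10/34)·6 + (2/34)·35 + (1/34)·2 + (8/34)·0 = 73/17
Expected profit = 73/17 − 9 = -80/17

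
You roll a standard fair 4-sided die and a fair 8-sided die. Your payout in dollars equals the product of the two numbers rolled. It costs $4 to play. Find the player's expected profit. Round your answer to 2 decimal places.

Distribution of the product of the two numbers rolled: 1 w.p. 1/32, 2 w.p. 1/16, 3 w.p. 1/16, 4 w.p. 3/32, 5 w.p. 1/32, 6 w.p. 3/32, …
E[payout] = (1/32)·1 + (1/16)·2 + (1/16)·3 + (3/32)·4 + (1/32)·5 + (3/32)·6 + (1/32)·7 + (3/32)·8 + (1/32)·9 + (1/32)·10 + (3/32)·12 + (1/32)·14 + (1/32)·15 + (1/16)·16 + (1/32)·18 + (1/32)·20 + (1/32)·21 + (1/16)·24 + (1/32)·28 + (1/32)·32 = 45/4
Expected profit = 45/4 − 4 = 29/4 ≈ $7.25

$7.25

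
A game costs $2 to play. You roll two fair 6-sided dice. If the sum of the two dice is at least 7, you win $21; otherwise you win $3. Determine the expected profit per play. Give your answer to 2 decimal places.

$11.50

E[payout] = (5/12)·3 + (7/12)·21 = 27/2
Expected profit = 27/2 − 2 = 23/2 ≈ $11.50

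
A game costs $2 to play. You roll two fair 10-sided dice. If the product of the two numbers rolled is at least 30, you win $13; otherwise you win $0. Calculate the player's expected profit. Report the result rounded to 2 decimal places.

E[payout] = (57/100)·0 + (43/100)·13 = 559/100
Expected profit = 559/100 − 2 = 359/100 ≈ $3.59

$3.59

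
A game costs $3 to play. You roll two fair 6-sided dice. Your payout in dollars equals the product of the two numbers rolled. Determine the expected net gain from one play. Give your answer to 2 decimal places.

$9.25

Distribution of the product of the two numbers rolled: 1 w.p. 1/36, 2 w.p. 1/18, 3 w.p. 1/18, 4 w.p. 1/12, 5 w.p. 1/18, 6 w.p. 1/9, …
E[payout] = (1/36)·1 + (1/18)·2 + (1/18)·3 + (1/12)·4 + (1/18)·5 + (1/9)·6 + (1/18)·8 + (1/36)·9 + (1/18)·10 + (1/9)·12 + (1/18)·15 + (1/36)·16 + (1/18)·18 + (1/18)·20 + (1/18)·24 + (1/36)·25 + (1/18)·30 + (1/36)·36 = 49/4
Expected profit = 49/4 − 3 = 37/4 ≈ $9.25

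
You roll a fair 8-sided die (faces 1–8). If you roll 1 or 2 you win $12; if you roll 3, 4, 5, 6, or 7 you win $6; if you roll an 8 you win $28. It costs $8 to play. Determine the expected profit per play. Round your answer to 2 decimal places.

$2.25

E[payout] = (5/8)·6 + (1/4)·12 + (1/8)·28 = 41/4
Expected profit = 41/4 − 8 = 9/4 ≈ $2.25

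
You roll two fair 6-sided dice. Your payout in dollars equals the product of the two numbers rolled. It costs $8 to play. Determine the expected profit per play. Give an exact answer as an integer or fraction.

Distribution of the product of the two numbers rolled: 1 w.p. 1/36, 2 w.p. 1/18, 3 w.p. 1/18, 4 w.p. 1/12, 5 w.p. 1/18, 6 w.p. 1/9, …
E[payout] = (1/36)·1 + (1/18)·2 + (1/18)·3 + (1/12)·4 + (1/18)·5 + (1/9)·6 + (1/18)·8 + (1/36)·9 + (1/18)·10 + (1/9)·12 + (1/18)·15 + (1/36)·16 + (1/18)·18 + (1/18)·20 + (1/18)·24 + (1/36)·25 + (1/18)·30 + (1/36)·36 = 49/4
Expected profit = 49/4 − 8 = 17/4

17/4 dollars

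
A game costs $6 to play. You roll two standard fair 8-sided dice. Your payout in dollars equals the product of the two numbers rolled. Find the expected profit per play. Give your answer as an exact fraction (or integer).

Distribution of the product of the two numbers rolled: 1 w.p. 1/64, 2 w.p. 1/32, 3 w.p. 1/32, 4 w.p. 3/64, 5 w.p. 1/32, 6 w.p. 1/16, …
E[payout] = (1/64)·1 + (1/32)·2 + (1/32)·3 + (3/64)·4 + (1/32)·5 + (1/16)·6 + (1/32)·7 + (1/16)·8 + (1/64)·9 + (1/32)·10 + (1/16)·12 + (1/32)·14 + (1/32)·15 + (3/64)·16 + (1/32)·18 + (1/32)·20 + (1/32)·21 + (1/16)·24 + (1/64)·25 + (1/32)·28 + (1/32)·30 + (1/32)·32 + (1/32)·35 + (1/64)·36 + (1/32)·40 + (1/32)·42 + (1/32)·48 + (1/64)·49 + (1/32)·56 + (1/64)·64 = 81/4
Expected profit = 81/4 − 6 = 57/4

57/4 dollars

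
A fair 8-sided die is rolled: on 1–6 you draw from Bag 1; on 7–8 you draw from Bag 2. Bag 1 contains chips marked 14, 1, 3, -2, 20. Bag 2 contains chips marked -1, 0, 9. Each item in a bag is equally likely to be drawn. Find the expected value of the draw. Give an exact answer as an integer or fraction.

91/15

E[X | Bag 1] = (14 + 1 + 3 − 2 + 20)/5 = 36/5
E[X | Bag 2] = (-1 + 0 + 9)/3 = 8/3
E[X] = (3/4)·36/5 + (1/4)·8/3 = 91/15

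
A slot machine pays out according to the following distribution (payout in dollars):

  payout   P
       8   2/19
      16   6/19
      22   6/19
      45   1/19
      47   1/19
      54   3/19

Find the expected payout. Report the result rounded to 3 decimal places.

E[X] = (2/19)·8 + (6/19)·16 + (6/19)·22 + (1/19)·45 + (1/19)·47 + (3/19)·54
     = 498/19 ≈ 26.211

$26.211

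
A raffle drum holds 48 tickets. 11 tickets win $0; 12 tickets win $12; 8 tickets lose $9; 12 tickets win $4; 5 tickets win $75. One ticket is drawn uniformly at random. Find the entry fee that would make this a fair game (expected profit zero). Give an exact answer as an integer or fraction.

165/16 dollars

E[payout] = (11/48)·0 + (12/48)·12 + (8/48)·(-9) + (12/48)·4 + (5/48)·75 = 165/16
Fair fee = E[payout] = 165/16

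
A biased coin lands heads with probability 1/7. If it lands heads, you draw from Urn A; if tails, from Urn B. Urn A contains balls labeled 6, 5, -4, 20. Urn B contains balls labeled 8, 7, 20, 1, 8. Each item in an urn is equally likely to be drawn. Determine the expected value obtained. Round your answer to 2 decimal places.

8.51

E[X | Urn A] = (6 + 5 − 4 + 20)/4 = 27/4
E[X | Urn B] = (8 + 7 + 20 + 1 + 8)/5 = 44/5
E[X] = (1/7)·27/4 + (6/7)·44/5 = 1191/140 ≈ 8.51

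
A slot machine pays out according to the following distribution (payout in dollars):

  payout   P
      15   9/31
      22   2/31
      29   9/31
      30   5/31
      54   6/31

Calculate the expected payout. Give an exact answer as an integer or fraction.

E[X] = (9/31)·15 + (2/31)·22 + (9/31)·29 + (5/31)·30 + (6/31)·54
     = 914/31

914/31 dollars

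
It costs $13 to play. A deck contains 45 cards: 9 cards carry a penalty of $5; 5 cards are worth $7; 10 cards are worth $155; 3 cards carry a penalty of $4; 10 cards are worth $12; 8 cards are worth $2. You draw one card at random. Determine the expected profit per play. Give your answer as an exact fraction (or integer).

E[payout] = (9/45)·(-5) + (5/45)·7 + (10/45)·155 + (3/45)·(-4) + (10/45)·12 + (8/45)·2 = 1664/45
Expected profit = 1664/45 − 13 = 1079/45

1079/45 dollars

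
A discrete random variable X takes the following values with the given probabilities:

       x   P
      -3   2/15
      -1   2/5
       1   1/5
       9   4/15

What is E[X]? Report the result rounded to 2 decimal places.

E[X] = (2/15)·(-3) + (2/5)·(-1) + (1/5)·1 + (4/15)·9
     = 9/5 ≈ 1.80

1.80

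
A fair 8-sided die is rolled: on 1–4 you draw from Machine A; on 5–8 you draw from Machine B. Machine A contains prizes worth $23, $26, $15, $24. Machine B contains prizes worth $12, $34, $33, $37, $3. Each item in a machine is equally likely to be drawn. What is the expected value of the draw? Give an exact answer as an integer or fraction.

E[X | Machine A] = (23 + 26 + 15 + 24)/4 = 22
E[X | Machine B] = (12 + 34 + 33 + 37 + 3)/5 = 119/5
E[X] = (1/2)·22 + (1/2)·119/5 = 229/10

229/10 dollars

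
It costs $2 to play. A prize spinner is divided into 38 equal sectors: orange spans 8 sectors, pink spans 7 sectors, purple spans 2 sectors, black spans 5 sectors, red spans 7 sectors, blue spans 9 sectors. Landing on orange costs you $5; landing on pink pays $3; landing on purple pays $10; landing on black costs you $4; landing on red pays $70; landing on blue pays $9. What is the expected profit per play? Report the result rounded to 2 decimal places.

$12.53

E[payout] = (8/38)·(-5) + (7/38)·3 + (2/38)·10 + (5/38)·(-4) + (7/38)·70 + (9/38)·9 = 276/19
Expected profit = 276/19 − 2 = 238/19 ≈ $12.53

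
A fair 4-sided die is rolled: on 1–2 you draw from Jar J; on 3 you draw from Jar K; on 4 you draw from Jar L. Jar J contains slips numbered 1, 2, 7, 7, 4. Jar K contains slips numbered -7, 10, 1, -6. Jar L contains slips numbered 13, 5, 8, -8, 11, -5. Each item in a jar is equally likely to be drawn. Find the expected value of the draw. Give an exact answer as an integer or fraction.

119/40

E[X | Jar J] = (1 + 2 + 7 + 7 + 4)/5 = 21/5
E[X | Jar K] = (-7 + 10 + 1 − 6)/4 = -1/2
E[X | Jar L] = (13 + 5 + 8 − 8 + 11 − 5)/6 = 4
E[X] = (1/2)·21/5 + (1/4)·(-1/2) + (1/4)·4 = 119/40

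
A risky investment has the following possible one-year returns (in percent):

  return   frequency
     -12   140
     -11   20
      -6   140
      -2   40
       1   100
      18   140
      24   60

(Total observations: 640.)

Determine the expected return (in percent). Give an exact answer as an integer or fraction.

Total = 640, so P(return=-12) = 140/640, etc.
E[X] = (7/32)·(-12) + (1/32)·(-11) + (7/32)·(-6) + (1/16)·(-2) + (5/32)·1 + (7/32)·18 + (3/32)·24
     = 31/16

31/16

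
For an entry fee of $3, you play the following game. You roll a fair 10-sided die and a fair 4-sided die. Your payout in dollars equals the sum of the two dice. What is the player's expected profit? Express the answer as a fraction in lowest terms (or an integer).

$5

Distribution of the sum of the two dice: 2 w.p. 1/40, 3 w.p. 1/20, 4 w.p. 3/40, 5 w.p. 1/10, 6 w.p. 1/10, 7 w.p. 1/10, …
E[payout] = (1/40)·2 + (1/20)·3 + (3/40)·4 + (1/10)·5 + (1/10)·6 + (1/10)·7 + (1/10)·8 + (1/10)·9 + (1/10)·10 + (1/10)·11 + (3/40)·12 + (1/20)·13 + (1/40)·14 = 8
Expected profit = 8 − 3 = 5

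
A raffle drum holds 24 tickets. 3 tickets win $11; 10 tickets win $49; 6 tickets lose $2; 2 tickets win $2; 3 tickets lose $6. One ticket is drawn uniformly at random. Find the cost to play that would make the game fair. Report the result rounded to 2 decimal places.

E[payout] = (3/24)·11 + (10/24)·49 + (6/24)·(-2) + (2/24)·2 + (3/24)·(-6) = 497/24
Fair fee = E[payout] = 497/24 ≈ $20.71

$20.71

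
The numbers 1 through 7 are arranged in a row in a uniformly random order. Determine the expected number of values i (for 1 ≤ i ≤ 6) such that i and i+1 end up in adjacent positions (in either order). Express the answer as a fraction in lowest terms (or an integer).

12/7

For each i ∈ {1,…,6}, let Xᵢ = 1 if i and i+1 are adjacent. P(Xᵢ=1) = 2·(7−1)!/7! = 2/7.
By linearity, E[ΣXᵢ] = (6)·(2/7) = 12/7.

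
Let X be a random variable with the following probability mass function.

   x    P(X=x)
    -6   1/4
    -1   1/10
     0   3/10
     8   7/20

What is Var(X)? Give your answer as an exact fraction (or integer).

E[X] = (1/4)·(-6) + (1/10)·(-1) + (3/10)·0 + (7/20)·8 = 6/5
E[X²] = (1/4)·36 + (1/10)·1 + (3/10)·0 + (7/20)·64 = 63/2
Var(X) = 63/2 − (6/5)² = 1503/50

1503/50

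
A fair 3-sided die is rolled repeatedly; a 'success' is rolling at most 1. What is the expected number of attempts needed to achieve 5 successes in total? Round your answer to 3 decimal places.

15.000

By linearity (sum of 5 independent geometric waits), E[trials] = 5/p = 5/(1/3) = 15.
≈ 15.000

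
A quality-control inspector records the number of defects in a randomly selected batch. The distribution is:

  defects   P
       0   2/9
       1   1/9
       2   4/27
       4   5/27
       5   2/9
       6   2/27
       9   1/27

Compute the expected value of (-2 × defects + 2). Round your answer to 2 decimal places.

-4.07

E[-2x+2] = (2/9)·2 + (1/9)·0 + (4/27)·(-2) + (5/27)·(-6) + (2/9)·(-8) + (2/27)·(-10) + (1/27)·(-16)
     = -110/27 ≈ -4.07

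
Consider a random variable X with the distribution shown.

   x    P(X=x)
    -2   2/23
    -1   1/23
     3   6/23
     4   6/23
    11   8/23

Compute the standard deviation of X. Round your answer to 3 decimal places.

E[X] = 125/23, E[X²] = 49
Var(X) = E[X²] − (E[X])² = 49 − 15625/529 = 10296/529
SD(X) = √(10296/529) ≈ 4.412

4.412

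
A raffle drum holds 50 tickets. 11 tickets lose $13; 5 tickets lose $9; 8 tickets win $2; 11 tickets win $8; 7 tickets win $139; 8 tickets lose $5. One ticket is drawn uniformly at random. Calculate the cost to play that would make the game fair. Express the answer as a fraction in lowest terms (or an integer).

E[payout] = (11/50)·(-13) + (5/50)·(-9) + (8/50)·2 + (11/50)·8 + (7/50)·139 + (8/50)·(-5) = 849/50
Fair fee = E[payout] = 849/50

849/50 dollars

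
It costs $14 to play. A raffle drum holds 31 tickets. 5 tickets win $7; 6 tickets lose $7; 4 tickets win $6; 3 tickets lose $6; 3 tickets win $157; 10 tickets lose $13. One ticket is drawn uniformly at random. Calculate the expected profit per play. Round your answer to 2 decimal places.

-$3.03

E[payout] = (5/31)·7 + (6/31)·(-7) + (4/31)·6 + (3/31)·(-6) + (3/31)·157 + (10/31)·(-13) = 340/31
Expected profit = 340/31 − 14 = -94/31 ≈ -$3.03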